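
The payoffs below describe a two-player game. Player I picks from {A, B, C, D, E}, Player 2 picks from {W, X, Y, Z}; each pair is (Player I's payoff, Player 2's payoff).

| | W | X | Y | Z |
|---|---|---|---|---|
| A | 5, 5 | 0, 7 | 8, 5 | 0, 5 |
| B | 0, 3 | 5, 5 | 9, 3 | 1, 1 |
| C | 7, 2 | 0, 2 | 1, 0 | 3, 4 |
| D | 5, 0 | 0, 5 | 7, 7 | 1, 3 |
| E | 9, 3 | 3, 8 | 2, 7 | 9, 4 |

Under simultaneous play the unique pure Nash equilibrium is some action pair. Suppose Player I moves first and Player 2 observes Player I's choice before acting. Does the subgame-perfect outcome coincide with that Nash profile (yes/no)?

Solve by backward induction (Player I leads).
- A: BR = X, leader payoff 0.
- B: BR = X, leader payoff 5.
- C: BR = Z, leader payoff 3.
- D: BR = Y, leader payoff 7.
- E: BR = X, leader payoff 3.
Player I's induced payoffs are 0, 5, 3, 7, 3, so Player I commits to D. Subgame-perfect outcome: (D, Y) with payoffs (7, 7).
Under simultaneous play:
Player I's best replies: W→E; X→B; Y→B; Z→E.
Player 2's best replies: A→X; B→X; C→Z; D→Y; E→X.
The unique mutual best reply is (B, X), giving (5, 5).
Sequential outcome (D, Y) differs from the Nash profile (B, X).

no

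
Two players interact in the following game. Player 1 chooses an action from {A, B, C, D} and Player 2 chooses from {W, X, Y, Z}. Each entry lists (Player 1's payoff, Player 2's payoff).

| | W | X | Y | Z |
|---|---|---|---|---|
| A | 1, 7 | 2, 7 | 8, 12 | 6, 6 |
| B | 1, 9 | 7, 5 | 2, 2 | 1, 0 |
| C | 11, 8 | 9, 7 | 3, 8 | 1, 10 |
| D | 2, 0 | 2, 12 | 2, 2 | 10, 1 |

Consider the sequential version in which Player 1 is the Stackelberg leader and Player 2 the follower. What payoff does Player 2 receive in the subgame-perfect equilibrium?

12

Player 2 best-responds to each possible Player 1 move:
- A: Player 2 compares 7, 7, 12, 6 and picks Y; Player 1 would get 8.
- B: Player 2 compares 9, 5, 2, 0 and picks W; Player 1 would get 1.
- C: Player 2 compares 8, 7, 8, 10 and picks Z; Player 1 would get 1.
- D: Player 2 compares 0, 12, 2, 1 and picks X; Player 1 would get 2.
Maximizing over 8, 1, 1, 2, Player 1 chooses A. Subgame-perfect outcome: (A, Y) with payoffs (8, 12).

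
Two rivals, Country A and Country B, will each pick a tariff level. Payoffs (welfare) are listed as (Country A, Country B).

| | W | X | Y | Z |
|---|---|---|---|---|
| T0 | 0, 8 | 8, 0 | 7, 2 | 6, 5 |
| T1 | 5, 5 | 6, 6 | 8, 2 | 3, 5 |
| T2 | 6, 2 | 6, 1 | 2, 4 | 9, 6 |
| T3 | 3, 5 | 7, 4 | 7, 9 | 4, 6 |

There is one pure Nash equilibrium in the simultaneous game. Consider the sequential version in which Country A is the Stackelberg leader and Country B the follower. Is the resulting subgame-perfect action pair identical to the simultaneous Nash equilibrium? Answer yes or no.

Solve by backward induction (Country A leads).
- T0: BR = W, leader payoff 0.
- T1: BR = X, leader payoff 6.
- T2: BR = Z, leader payoff 9.
- T3: BR = Y, leader payoff 7.
Country A's induced payoffs are 0, 6, 9, 7, so Country A commits to T2. Subgame-perfect outcome: (T2, Z) with payoffs (9, 6).
For the simultaneous game, intersect best replies.
Country A's best replies: W→T2; X→T0; Y→T1; Z→T2.
Country B's best replies: T0→W; T1→X; T2→Z; T3→Y.
Only (T2, Z) has each player best-responding; Nash payoffs (9, 6).
Sequential outcome (T2, Z) coincides with the Nash profile (T2, Z).

yes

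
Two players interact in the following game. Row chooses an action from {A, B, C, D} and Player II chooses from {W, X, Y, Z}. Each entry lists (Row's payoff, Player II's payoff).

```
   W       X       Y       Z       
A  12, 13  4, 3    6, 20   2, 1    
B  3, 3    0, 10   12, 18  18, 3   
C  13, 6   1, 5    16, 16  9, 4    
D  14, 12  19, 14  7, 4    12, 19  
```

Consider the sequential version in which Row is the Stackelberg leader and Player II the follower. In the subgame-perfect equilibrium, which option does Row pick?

C

Solve by backward induction (Row leads).
- A: Player II compares 13, 3, 20, 1 and picks Y; Row would get 6.
- B: Player II compares 3, 10, 18, 3 and picks Y; Row would get 12.
- C: Player II compares 6, 5, 16, 4 and picks Y; Row would get 16.
- D: Player II compares 12, 14, 4, 19 and picks Z; Row would get 12.
Row's induced payoffs are 6, 12, 16, 12, so Row commits to C. Subgame-perfect outcome: (C, Y) with payoffs (16, 16).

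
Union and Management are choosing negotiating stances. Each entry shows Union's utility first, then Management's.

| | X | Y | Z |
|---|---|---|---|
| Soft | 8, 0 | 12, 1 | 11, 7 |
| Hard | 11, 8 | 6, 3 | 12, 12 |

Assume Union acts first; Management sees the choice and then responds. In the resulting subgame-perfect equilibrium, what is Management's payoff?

12

Management best-responds to each possible Union move:
- Soft: Management compares 0, 1, 7 and picks Z; Union would get 11.
- Hard: Management compares 8, 3, 12 and picks Z; Union would get 12.
Union's induced payoffs are 11, 12, so Union commits to Hard. Subgame-perfect outcome: (Hard, Z) with payoffs (12, 12).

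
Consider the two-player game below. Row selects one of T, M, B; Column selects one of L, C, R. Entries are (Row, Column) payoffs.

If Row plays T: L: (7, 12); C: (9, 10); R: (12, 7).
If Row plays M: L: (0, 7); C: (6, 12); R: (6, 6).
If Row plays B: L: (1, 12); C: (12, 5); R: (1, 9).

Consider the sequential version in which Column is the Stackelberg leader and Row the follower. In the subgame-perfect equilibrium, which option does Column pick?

Backward induction with Column moving first.
- L: Row compares 7, 0, 1 and picks T; Column would get 12.
- C: Row compares 9, 6, 12 and picks B; Column would get 5.
- R: Row compares 12, 6, 1 and picks T; Column would get 7.
Maximizing over 12, 5, 7, Column chooses L. Subgame-perfect outcome: (T, L) with payoffs (7, 12).

L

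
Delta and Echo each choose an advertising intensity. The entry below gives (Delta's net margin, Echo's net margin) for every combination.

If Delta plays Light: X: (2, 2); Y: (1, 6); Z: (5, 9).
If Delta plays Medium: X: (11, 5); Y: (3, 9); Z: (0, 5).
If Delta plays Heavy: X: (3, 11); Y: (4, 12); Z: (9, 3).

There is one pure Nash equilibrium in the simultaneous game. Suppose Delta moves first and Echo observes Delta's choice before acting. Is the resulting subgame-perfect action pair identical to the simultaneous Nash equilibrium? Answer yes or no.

no

Echo best-responds to each possible Delta move:
- Light: Echo compares 2, 6, 9 and picks Z; Delta would get 5.
- Medium: Echo compares 5, 9, 5 and picks Y; Delta would get 3.
- Heavy: Echo compares 11, 12, 3 and picks Y; Delta would get 4.
Among 5, 3, 4, the best is 5 at Light. Subgame-perfect outcome: (Light, Z) with payoffs (5, 9).
Now find the simultaneous Nash equilibrium.
Delta's best replies: X→Medium; Y→Heavy; Z→Heavy.
Echo's best replies: Light→Z; Medium→Y; Heavy→Y.
The unique mutual best reply is (Heavy, Y), giving (4, 12).
Sequential outcome (Light, Z) differs from the Nash profile (Heavy, Y).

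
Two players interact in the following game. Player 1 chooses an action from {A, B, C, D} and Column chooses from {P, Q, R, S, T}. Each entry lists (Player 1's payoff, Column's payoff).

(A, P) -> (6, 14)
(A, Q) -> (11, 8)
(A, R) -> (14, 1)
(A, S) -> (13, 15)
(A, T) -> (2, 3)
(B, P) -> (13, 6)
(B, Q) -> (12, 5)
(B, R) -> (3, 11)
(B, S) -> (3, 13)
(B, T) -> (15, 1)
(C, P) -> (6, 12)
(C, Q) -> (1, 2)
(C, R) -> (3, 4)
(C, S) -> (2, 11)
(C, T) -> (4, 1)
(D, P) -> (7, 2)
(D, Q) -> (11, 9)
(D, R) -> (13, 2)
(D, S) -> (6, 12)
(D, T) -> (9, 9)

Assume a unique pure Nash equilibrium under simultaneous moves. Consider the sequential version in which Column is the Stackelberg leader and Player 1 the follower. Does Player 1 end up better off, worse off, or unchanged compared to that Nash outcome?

Player 1 best-responds to each possible Column move:
- P → Player 1 plays B (best of 6, 13, 6, 7); Column gets 6.
- Q → Player 1 plays B (best of 11, 12, 1, 11); Column gets 5.
- R → Player 1 plays A (best of 14, 3, 3, 13); Column gets 1.
- S → Player 1 plays A (best of 13, 3, 2, 6); Column gets 15.
- T → Player 1 plays B (best of 2, 15, 4, 9); Column gets 1.
Maximizing over 6, 5, 1, 15, 1, Column chooses S. Subgame-perfect outcome: (A, S) with payoffs (13, 15).
Now find the simultaneous Nash equilibrium.
Player 1's best replies: P→B; Q→B; R→A; S→A; T→B.
Column's best replies: A→S; B→S; C→P; D→S.
Only (A, S) has each player best-responding; Nash payoffs (13, 15).
Player 1 earns 13 sequentially versus 13 at the Nash outcome: unchanged.

unchanged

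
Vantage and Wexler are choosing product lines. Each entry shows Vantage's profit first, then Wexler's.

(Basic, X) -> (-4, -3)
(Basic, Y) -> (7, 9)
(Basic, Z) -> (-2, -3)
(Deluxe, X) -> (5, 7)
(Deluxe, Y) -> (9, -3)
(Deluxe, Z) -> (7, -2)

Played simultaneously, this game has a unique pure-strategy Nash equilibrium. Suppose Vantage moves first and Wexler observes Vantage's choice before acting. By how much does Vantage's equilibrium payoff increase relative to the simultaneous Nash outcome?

Backward induction with Vantage moving first.
- Basic → Wexler plays Y (best of -3, 9, -3); Vantage gets 7.
- Deluxe → Wexler plays X (best of 7, -3, -2); Vantage gets 5.
Among 7, 5, the best is 7 at Basic. Subgame-perfect outcome: (Basic, Y) with payoffs (7, 9).
Under simultaneous play:
Vantage's best replies: X→Deluxe; Y→Deluxe; Z→Deluxe.
Wexler's best replies: Basic→Y; Deluxe→X.
Only (Deluxe, X) has each player best-responding; Nash payoffs (5, 7).
Vantage's commitment gain: 7 − 5 = 2.

2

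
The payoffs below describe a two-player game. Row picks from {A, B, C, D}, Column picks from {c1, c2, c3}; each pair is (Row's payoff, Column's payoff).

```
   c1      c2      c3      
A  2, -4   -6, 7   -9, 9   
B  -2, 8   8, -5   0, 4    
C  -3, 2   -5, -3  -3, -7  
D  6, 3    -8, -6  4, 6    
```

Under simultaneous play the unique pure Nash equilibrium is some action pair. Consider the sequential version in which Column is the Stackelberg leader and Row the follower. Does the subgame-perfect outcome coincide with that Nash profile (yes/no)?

yes

Work backward from Row's decision.
- c1: Row compares 2, -2, -3, 6 and picks D; Column would get 3.
- c2: Row compares -6, 8, -5, -8 and picks B; Column would get -5.
- c3: Row compares -9, 0, -3, 4 and picks D; Column would get 6.
Among 3, -5, 6, the best is 6 at c3. Subgame-perfect outcome: (D, c3) with payoffs (4, 6).
Now find the simultaneous Nash equilibrium.
Row's best replies: c1→D; c2→B; c3→D.
Column's best replies: A→c3; B→c1; C→c1; D→c3.
Only (D, c3) has each player best-responding; Nash payoffs (4, 6).
Sequential outcome (D, c3) coincides with the Nash profile (D, c3).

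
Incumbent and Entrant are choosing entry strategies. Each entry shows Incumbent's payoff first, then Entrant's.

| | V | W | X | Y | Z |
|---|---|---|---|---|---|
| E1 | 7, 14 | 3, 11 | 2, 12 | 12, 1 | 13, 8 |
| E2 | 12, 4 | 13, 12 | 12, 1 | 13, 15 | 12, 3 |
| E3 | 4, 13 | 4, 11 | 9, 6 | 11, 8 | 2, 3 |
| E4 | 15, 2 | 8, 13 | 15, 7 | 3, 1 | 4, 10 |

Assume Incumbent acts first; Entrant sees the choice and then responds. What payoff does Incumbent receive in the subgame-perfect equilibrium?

Solve by backward induction (Incumbent leads).
- E1 → Entrant plays V (best of 14, 11, 12, 1, 8); Incumbent gets 7.
- E2 → Entrant plays Y (best of 4, 12, 1, 15, 3); Incumbent gets 13.
- E3 → Entrant plays V (best of 13, 11, 6, 8, 3); Incumbent gets 4.
- E4 → Entrant plays W (best of 2, 13, 7, 1, 10); Incumbent gets 8.
Maximizing over 7, 13, 4, 8, Incumbent chooses E2. Subgame-perfect outcome: (E2, Y) with payoffs (13, 15).

13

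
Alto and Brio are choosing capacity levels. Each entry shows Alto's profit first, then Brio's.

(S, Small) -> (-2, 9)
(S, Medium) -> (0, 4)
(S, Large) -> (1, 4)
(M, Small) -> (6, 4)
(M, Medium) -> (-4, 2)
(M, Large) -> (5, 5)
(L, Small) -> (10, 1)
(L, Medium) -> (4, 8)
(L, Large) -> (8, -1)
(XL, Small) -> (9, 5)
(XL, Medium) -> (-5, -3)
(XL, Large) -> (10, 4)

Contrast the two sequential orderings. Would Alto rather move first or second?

first

If Alto leads: Brio's best replies are S→Small, M→Large, L→Medium, XL→Small; Alto's induced payoffs -2, 5, 4, 9; outcome (XL, Small), payoffs (9, 5).
If Brio leads: Alto's best replies are Small→L, Medium→L, Large→XL; Brio's induced payoffs 1, 8, 4; outcome (L, Medium), payoffs (4, 8).
Alto gets 9 moving first and 4 moving second, so Alto prefers to move first.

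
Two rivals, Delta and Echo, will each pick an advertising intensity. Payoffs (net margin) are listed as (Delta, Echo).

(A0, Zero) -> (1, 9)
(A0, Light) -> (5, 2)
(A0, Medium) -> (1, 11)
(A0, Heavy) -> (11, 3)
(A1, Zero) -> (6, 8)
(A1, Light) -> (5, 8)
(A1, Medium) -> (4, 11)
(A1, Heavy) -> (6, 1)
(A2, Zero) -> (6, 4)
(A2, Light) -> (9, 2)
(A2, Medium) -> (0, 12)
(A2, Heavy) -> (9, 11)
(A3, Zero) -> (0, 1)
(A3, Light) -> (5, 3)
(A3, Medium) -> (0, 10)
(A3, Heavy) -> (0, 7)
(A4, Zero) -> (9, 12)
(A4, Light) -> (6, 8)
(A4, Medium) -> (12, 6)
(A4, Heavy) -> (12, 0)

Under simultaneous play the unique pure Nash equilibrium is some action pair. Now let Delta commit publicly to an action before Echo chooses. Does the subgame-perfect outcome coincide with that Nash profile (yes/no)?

yes

Work backward from Echo's decision.
- A0: BR = Medium, leader payoff 1.
- A1: BR = Medium, leader payoff 4.
- A2: BR = Medium, leader payoff 0.
- A3: BR = Medium, leader payoff 0.
- A4: BR = Zero, leader payoff 9.
Delta's induced payoffs are 1, 4, 0, 0, 9, so Delta commits to A4. Subgame-perfect outcome: (A4, Zero) with payoffs (9, 12).
Under simultaneous play:
Delta's best replies: Zero→A4; Light→A2; Medium→A4; Heavy→A4.
Echo's best replies: A0→Medium; A1→Medium; A2→Medium; A3→Medium; A4→Zero.
Only (A4, Zero) has each player best-responding; Nash payoffs (9, 12).
Sequential outcome (A4, Zero) coincides with the Nash profile (A4, Zero).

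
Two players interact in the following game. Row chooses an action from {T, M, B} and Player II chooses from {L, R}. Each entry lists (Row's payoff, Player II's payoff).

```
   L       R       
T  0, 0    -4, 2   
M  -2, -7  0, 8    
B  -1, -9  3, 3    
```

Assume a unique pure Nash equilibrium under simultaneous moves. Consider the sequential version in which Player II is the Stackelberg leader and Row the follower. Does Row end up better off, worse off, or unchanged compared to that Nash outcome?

unchanged

Row best-responds to each possible Player II move:
- L: BR = T, leader payoff 0.
- R: BR = B, leader payoff 3.
Among 0, 3, the best is 3 at R. Subgame-perfect outcome: (B, R) with payoffs (3, 3).
For the simultaneous game, intersect best replies.
Row's best replies: L→T; R→B.
Player II's best replies: T→R; M→R; B→R.
The unique mutual best reply is (B, R), giving (3, 3).
Row earns 3 sequentially versus 3 at the Nash outcome: unchanged.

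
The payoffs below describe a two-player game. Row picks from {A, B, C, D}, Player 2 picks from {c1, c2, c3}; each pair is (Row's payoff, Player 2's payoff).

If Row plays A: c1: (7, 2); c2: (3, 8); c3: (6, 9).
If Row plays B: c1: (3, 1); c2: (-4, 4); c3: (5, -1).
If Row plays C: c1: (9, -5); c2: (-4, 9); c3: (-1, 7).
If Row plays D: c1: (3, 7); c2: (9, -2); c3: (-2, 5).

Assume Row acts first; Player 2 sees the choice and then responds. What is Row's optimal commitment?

Solve by backward induction (Row leads).
- A: BR = c3, leader payoff 6.
- B: BR = c2, leader payoff -4.
- C: BR = c2, leader payoff -4.
- D: BR = c1, leader payoff 3.
Maximizing over 6, -4, -4, 3, Row chooses A. Subgame-perfect outcome: (A, c3) with payoffs (6, 9).

A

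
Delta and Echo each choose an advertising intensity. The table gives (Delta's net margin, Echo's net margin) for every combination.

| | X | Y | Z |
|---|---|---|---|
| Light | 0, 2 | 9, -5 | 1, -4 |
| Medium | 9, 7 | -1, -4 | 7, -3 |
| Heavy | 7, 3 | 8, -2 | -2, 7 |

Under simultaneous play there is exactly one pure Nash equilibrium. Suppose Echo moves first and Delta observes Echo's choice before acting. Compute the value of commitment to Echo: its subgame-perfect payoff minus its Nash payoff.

Work backward from Delta's decision.
- X → Delta plays Medium (best of 0, 9, 7); Echo gets 7.
- Y → Delta plays Light (best of 9, -1, 8); Echo gets -5.
- Z → Delta plays Medium (best of 1, 7, -2); Echo gets -3.
Echo's induced payoffs are 7, -5, -3, so Echo commits to X. Subgame-perfect outcome: (Medium, X) with payoffs (9, 7).
For the simultaneous game, intersect best replies.
Delta's best replies: X→Medium; Y→Light; Z→Medium.
Echo's best replies: Light→X; Medium→X; Heavy→Z.
The unique mutual best reply is (Medium, X), giving (9, 7).
Echo's commitment gain: 7 − 7 = 0.

0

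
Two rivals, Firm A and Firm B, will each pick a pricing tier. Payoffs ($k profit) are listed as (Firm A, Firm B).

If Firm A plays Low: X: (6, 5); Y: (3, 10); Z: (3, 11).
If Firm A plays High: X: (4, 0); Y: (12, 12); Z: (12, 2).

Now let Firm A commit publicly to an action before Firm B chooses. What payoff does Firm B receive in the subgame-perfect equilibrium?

Work backward from Firm B's decision.
- Low: Firm B compares 5, 10, 11 and picks Z; Firm A would get 3.
- High: Firm B compares 0, 12, 2 and picks Y; Firm A would get 12.
Among 3, 12, the best is 12 at High. Subgame-perfect outcome: (High, Y) with payoffs (12, 12).

12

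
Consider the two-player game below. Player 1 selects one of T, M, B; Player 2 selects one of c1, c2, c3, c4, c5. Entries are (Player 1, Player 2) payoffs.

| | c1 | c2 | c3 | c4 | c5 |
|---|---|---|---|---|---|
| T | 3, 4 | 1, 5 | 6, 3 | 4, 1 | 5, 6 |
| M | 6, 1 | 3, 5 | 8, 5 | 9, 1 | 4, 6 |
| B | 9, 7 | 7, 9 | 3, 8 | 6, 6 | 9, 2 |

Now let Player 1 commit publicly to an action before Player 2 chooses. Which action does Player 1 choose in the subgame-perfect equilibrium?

Solve by backward induction (Player 1 leads).
- T → Player 2 plays c5 (best of 4, 5, 3, 1, 6); Player 1 gets 5.
- M → Player 2 plays c5 (best of 1, 5, 5, 1, 6); Player 1 gets 4.
- B → Player 2 plays c2 (best of 7, 9, 8, 6, 2); Player 1 gets 7.
Maximizing over 5, 4, 7, Player 1 chooses B. Subgame-perfect outcome: (B, c2) with payoffs (7, 9).

B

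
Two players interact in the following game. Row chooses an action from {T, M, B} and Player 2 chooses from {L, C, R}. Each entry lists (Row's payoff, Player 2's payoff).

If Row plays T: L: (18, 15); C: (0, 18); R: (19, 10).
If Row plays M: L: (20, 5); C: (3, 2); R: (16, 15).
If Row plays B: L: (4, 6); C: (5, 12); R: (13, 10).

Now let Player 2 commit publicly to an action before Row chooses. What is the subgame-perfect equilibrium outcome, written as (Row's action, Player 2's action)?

Backward induction with Player 2 moving first.
- L: BR = M, leader payoff 5.
- C: BR = B, leader payoff 12.
- R: BR = T, leader payoff 10.
Maximizing over 5, 12, 10, Player 2 chooses C. Subgame-perfect outcome: (B, C) with payoffs (5, 12).

(B, C)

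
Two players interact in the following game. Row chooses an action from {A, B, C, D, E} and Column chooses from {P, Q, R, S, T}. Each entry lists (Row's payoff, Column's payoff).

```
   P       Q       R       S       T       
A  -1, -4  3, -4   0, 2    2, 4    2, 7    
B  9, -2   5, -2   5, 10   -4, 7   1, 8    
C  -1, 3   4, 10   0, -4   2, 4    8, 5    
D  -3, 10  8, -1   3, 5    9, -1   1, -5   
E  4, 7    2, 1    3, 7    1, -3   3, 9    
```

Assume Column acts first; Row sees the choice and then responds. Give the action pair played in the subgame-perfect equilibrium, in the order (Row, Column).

Backward induction with Column moving first.
- P: Row compares -1, 9, -1, -3, 4 and picks B; Column would get -2.
- Q: Row compares 3, 5, 4, 8, 2 and picks D; Column would get -1.
- R: Row compares 0, 5, 0, 3, 3 and picks B; Column would get 10.
- S: Row compares 2, -4, 2, 9, 1 and picks D; Column would get -1.
- T: Row compares 2, 1, 8, 1, 3 and picks C; Column would get 5.
Among -2, -1, 10, -1, 5, the best is 10 at R. Subgame-perfect outcome: (B, R) with payoffs (5, 10).

(B, R)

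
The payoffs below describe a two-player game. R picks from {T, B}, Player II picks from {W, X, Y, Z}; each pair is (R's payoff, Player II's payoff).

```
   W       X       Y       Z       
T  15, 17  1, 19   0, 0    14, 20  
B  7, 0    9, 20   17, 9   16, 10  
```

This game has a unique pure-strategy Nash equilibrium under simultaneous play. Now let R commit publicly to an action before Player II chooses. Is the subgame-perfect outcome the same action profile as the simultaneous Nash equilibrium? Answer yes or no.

no

Backward induction with R moving first.
- T: BR = Z, leader payoff 14.
- B: BR = X, leader payoff 9.
Maximizing over 14, 9, R chooses T. Subgame-perfect outcome: (T, Z) with payoffs (14, 20).
Under simultaneous play:
R's best replies: W→T; X→B; Y→B; Z→B.
Player II's best replies: T→Z; B→X.
Only (B, X) has each player best-responding; Nash payoffs (9, 20).
Sequential outcome (T, Z) differs from the Nash profile (B, X).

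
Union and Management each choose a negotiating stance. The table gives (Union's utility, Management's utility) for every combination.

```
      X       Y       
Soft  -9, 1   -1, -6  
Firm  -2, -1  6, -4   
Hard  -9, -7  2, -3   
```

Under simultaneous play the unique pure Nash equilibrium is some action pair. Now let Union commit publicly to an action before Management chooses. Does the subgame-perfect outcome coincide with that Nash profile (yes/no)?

no

Solve by backward induction (Union leads).
- Soft: BR = X, leader payoff -9.
- Firm: BR = X, leader payoff -2.
- Hard: BR = Y, leader payoff 2.
Maximizing over -9, -2, 2, Union chooses Hard. Subgame-perfect outcome: (Hard, Y) with payoffs (2, -3).
Under simultaneous play:
Union's best replies: X→Firm; Y→Firm.
Management's best replies: Soft→X; Firm→X; Hard→Y.
The unique mutual best reply is (Firm, X), giving (-2, -1).
Sequential outcome (Hard, Y) differs from the Nash profile (Firm, X).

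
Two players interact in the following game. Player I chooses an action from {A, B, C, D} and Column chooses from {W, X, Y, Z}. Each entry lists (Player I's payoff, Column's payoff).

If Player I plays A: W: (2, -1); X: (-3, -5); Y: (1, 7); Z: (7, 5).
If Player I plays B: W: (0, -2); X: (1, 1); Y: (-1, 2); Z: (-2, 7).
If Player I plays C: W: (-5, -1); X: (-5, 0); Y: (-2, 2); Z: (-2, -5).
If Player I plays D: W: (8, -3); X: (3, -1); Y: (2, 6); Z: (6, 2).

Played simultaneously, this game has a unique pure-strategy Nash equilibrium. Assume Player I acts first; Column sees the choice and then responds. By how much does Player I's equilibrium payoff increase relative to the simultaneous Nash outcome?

Work backward from Column's decision.
- A: Column compares -1, -5, 7, 5 and picks Y; Player I would get 1.
- B: Column compares -2, 1, 2, 7 and picks Z; Player I would get -2.
- C: Column compares -1, 0, 2, -5 and picks Y; Player I would get -2.
- D: Column compares -3, -1, 6, 2 and picks Y; Player I would get 2.
Player I's induced payoffs are 1, -2, -2, 2, so Player I commits to D. Subgame-perfect outcome: (D, Y) with payoffs (2, 6).
Now find the simultaneous Nash equilibrium.
Player I's best replies: W→D; X→D; Y→D; Z→A.
Column's best replies: A→Y; B→Z; C→Y; D→Y.
The unique mutual best reply is (D, Y), giving (2, 6).
Player I's commitment gain: 2 − 2 = 0.

0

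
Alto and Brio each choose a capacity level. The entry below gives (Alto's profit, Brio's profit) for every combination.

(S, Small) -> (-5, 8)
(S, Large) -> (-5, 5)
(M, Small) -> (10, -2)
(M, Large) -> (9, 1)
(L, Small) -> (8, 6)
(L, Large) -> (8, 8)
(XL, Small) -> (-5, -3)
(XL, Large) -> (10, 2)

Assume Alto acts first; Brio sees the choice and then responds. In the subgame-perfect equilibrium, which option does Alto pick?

Work backward from Brio's decision.
- S: Brio compares 8, 5 and picks Small; Alto would get -5.
- M: Brio compares -2, 1 and picks Large; Alto would get 9.
- L: Brio compares 6, 8 and picks Large; Alto would get 8.
- XL: Brio compares -3, 2 and picks Large; Alto would get 10.
Among -5, 9, 8, 10, the best is 10 at XL. Subgame-perfect outcome: (XL, Large) with payoffs (10, 2).

XL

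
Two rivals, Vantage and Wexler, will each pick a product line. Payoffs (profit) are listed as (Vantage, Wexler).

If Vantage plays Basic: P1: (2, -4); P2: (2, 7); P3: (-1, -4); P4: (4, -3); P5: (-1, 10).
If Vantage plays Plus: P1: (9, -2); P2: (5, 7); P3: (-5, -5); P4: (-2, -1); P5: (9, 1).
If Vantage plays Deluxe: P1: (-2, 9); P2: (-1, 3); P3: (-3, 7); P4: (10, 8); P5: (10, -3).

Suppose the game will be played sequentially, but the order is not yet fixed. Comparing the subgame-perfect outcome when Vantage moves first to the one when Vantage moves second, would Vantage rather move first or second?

If Vantage leads: Wexler's best replies are Basic→P5, Plus→P2, Deluxe→P1; Vantage's induced payoffs -1, 5, -2; outcome (Plus, P2), payoffs (5, 7).
If Wexler leads: Vantage's best replies are P1→Plus, P2→Plus, P3→Basic, P4→Deluxe, P5→Deluxe; Wexler's induced payoffs -2, 7, -4, 8, -3; outcome (Deluxe, P4), payoffs (10, 8).
Vantage gets 5 moving first and 10 moving second, so Vantage prefers to move second.

second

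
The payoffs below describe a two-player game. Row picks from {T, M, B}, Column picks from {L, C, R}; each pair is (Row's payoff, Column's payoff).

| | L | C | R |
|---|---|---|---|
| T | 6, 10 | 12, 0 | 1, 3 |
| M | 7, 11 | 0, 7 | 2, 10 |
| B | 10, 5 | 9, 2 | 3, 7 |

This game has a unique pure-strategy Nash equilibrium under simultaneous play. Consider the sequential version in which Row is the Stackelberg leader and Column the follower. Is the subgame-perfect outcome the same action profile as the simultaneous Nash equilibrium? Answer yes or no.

Work backward from Column's decision.
- T: BR = L, leader payoff 6.
- M: BR = L, leader payoff 7.
- B: BR = R, leader payoff 3.
Among 6, 7, 3, the best is 7 at M. Subgame-perfect outcome: (M, L) with payoffs (7, 11).
For the simultaneous game, intersect best replies.
Row's best replies: L→B; C→T; R→B.
Column's best replies: T→L; M→L; B→R.
Only (B, R) has each player best-responding; Nash payoffs (3, 7).
Sequential outcome (M, L) differs from the Nash profile (B, R).

no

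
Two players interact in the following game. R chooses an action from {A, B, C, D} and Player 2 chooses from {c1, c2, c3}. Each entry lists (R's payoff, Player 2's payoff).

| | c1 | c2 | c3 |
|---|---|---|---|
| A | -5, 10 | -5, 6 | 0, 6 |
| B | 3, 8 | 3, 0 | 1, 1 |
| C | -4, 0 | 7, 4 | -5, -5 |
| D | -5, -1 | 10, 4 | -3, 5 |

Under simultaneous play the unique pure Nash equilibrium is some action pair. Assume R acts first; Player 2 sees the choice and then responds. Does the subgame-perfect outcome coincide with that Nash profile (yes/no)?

no

Player 2 best-responds to each possible R move:
- A: Player 2 compares 10, 6, 6 and picks c1; R would get -5.
- B: Player 2 compares 8, 0, 1 and picks c1; R would get 3.
- C: Player 2 compares 0, 4, -5 and picks c2; R would get 7.
- D: Player 2 compares -1, 4, 5 and picks c3; R would get -3.
Maximizing over -5, 3, 7, -3, R chooses C. Subgame-perfect outcome: (C, c2) with payoffs (7, 4).
Now find the simultaneous Nash equilibrium.
R's best replies: c1→B; c2→D; c3→B.
Player 2's best replies: A→c1; B→c1; C→c2; D→c3.
The unique mutual best reply is (B, c1), giving (3, 8).
Sequential outcome (C, c2) differs from the Nash profile (B, c1).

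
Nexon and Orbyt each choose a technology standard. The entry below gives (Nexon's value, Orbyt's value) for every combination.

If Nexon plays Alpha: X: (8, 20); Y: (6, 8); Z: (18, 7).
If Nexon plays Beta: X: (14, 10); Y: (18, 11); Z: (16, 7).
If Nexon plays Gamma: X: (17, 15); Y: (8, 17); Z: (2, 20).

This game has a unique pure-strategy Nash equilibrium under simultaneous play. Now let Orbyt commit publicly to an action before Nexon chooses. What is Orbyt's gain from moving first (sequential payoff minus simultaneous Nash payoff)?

Nexon best-responds to each possible Orbyt move:
- X: BR = Gamma, leader payoff 15.
- Y: BR = Beta, leader payoff 11.
- Z: BR = Alpha, leader payoff 7.
Among 15, 11, 7, the best is 15 at X. Subgame-perfect outcome: (Gamma, X) with payoffs (17, 15).
Under simultaneous play:
Nexon's best replies: X→Gamma; Y→Beta; Z→Alpha.
Orbyt's best replies: Alpha→X; Beta→Y; Gamma→Z.
The unique mutual best reply is (Beta, Y), giving (18, 11).
Orbyt's commitment gain: 15 − 11 = 4.

4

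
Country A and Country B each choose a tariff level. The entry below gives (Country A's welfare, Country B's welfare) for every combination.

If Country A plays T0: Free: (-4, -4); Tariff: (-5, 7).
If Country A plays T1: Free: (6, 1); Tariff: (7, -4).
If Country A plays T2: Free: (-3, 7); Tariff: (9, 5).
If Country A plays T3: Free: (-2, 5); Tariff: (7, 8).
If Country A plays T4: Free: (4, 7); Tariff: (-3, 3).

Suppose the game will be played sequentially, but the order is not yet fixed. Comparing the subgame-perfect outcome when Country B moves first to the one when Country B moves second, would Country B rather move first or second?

If Country A leads: Country B's best replies are T0→Tariff, T1→Free, T2→Free, T3→Tariff, T4→Free; Country A's induced payoffs -5, 6, -3, 7, 4; outcome (T3, Tariff), payoffs (7, 8).
If Country B leads: Country A's best replies are Free→T1, Tariff→T2; Country B's induced payoffs 1, 5; outcome (T2, Tariff), payoffs (9, 5).
Country B gets 5 moving first and 8 moving second, so Country B prefers to move second.

second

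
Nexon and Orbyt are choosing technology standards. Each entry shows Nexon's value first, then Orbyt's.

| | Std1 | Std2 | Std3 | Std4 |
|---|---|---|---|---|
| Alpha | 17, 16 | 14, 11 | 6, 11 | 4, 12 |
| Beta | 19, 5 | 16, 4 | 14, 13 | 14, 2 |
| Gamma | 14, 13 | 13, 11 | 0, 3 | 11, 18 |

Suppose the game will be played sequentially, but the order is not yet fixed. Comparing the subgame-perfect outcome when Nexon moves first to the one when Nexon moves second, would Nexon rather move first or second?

first

If Nexon leads: Orbyt's best replies are Alpha→Std1, Beta→Std3, Gamma→Std4; Nexon's induced payoffs 17, 14, 11; outcome (Alpha, Std1), payoffs (17, 16).
If Orbyt leads: Nexon's best replies are Std1→Beta, Std2→Beta, Std3→Beta, Std4→Beta; Orbyt's induced payoffs 5, 4, 13, 2; outcome (Beta, Std3), payoffs (14, 13).
Nexon gets 17 moving first and 14 moving second, so Nexon prefers to move first.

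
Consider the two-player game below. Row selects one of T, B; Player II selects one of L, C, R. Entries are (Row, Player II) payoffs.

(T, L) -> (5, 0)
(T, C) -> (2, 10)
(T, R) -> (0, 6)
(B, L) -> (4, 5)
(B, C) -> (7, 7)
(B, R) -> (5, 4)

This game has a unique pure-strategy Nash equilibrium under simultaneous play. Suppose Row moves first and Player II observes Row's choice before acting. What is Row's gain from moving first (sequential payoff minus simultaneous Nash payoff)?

Player II best-responds to each possible Row move:
- T: BR = C, leader payoff 2.
- B: BR = C, leader payoff 7.
Among 2, 7, the best is 7 at B. Subgame-perfect outcome: (B, C) with payoffs (7, 7).
Now find the simultaneous Nash equilibrium.
Row's best replies: L→T; C→B; R→B.
Player II's best replies: T→C; B→C.
Only (B, C) has each player best-responding; Nash payoffs (7, 7).
Row's commitment gain: 7 − 7 = 0.

0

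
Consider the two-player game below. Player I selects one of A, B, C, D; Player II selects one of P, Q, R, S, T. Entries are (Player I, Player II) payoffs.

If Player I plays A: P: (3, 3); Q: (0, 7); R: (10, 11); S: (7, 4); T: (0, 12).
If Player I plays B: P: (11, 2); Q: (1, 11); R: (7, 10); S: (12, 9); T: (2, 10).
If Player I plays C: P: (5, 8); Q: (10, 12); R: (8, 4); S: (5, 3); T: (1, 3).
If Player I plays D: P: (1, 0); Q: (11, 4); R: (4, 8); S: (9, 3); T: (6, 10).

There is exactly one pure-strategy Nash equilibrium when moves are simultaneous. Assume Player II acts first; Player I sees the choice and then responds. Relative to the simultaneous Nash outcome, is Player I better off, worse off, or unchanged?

better off

Backward induction with Player II moving first.
- P: BR = B, leader payoff 2.
- Q: BR = D, leader payoff 4.
- R: BR = A, leader payoff 11.
- S: BR = B, leader payoff 9.
- T: BR = D, leader payoff 10.
Player II's induced payoffs are 2, 4, 11, 9, 10, so Player II commits to R. Subgame-perfect outcome: (A, R) with payoffs (10, 11).
For the simultaneous game, intersect best replies.
Player I's best replies: P→B; Q→D; R→A; S→B; T→D.
Player II's best replies: A→T; B→Q; C→Q; D→T.
Only (D, T) has each player best-responding; Nash payoffs (6, 10).
Player I earns 10 sequentially versus 6 at the Nash outcome: better off.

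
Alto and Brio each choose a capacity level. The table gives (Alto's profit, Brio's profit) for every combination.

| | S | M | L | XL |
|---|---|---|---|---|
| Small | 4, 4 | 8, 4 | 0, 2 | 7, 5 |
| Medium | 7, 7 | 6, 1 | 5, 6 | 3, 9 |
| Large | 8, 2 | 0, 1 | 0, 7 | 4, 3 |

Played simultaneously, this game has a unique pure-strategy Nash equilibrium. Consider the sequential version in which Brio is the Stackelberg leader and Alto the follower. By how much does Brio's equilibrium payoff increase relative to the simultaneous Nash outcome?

1

Backward induction with Brio moving first.
- S → Alto plays Large (best of 4, 7, 8); Brio gets 2.
- M → Alto plays Small (best of 8, 6, 0); Brio gets 4.
- L → Alto plays Medium (best of 0, 5, 0); Brio gets 6.
- XL → Alto plays Small (best of 7, 3, 4); Brio gets 5.
Maximizing over 2, 4, 6, 5, Brio chooses L. Subgame-perfect outcome: (Medium, L) with payoffs (5, 6).
For the simultaneous game, intersect best replies.
Alto's best replies: S→Large; M→Small; L→Medium; XL→Small.
Brio's best replies: Small→XL; Medium→XL; Large→L.
Only (Small, XL) has each player best-responding; Nash payoffs (7, 5).
Brio's commitment gain: 6 − 5 = 1.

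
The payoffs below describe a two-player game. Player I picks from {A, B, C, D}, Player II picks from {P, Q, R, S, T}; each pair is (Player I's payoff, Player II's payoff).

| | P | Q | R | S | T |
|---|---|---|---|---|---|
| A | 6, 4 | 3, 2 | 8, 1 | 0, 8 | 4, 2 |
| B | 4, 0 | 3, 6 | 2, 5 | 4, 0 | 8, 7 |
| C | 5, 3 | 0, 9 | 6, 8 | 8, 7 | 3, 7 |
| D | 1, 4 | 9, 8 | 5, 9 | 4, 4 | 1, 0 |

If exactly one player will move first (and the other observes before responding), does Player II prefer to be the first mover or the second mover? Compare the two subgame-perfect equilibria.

If Player I leads: Player II's best replies are A→S, B→T, C→Q, D→R; Player I's induced payoffs 0, 8, 0, 5; outcome (B, T), payoffs (8, 7).
If Player II leads: Player I's best replies are P→A, Q→D, R→A, S→C, T→B; Player II's induced payoffs 4, 8, 1, 7, 7; outcome (D, Q), payoffs (9, 8).
Player II gets 8 moving first and 7 moving second, so Player II prefers to move first.

first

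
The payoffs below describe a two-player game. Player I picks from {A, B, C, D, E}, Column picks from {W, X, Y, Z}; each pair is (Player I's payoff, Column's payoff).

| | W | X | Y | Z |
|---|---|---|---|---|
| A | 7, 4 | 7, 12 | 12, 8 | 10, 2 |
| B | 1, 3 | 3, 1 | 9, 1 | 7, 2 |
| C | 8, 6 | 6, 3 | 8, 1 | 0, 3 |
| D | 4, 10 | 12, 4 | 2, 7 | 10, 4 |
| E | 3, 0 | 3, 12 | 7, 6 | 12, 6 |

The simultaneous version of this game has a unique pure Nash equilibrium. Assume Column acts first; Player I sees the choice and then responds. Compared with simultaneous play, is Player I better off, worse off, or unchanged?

Backward induction with Column moving first.
- W: Player I compares 7, 1, 8, 4, 3 and picks C; Column would get 6.
- X: Player I compares 7, 3, 6, 12, 3 and picks D; Column would get 4.
- Y: Player I compares 12, 9, 8, 2, 7 and picks A; Column would get 8.
- Z: Player I compares 10, 7, 0, 10, 12 and picks E; Column would get 6.
Among 6, 4, 8, 6, the best is 8 at Y. Subgame-perfect outcome: (A, Y) with payoffs (12, 8).
For the simultaneous game, intersect best replies.
Player I's best replies: W→C; X→D; Y→A; Z→E.
Column's best replies: A→X; B→W; C→W; D→W; E→X.
Only (C, W) has each player best-responding; Nash payoffs (8, 6).
Player I earns 12 sequentially versus 8 at the Nash outcome: better off.

better off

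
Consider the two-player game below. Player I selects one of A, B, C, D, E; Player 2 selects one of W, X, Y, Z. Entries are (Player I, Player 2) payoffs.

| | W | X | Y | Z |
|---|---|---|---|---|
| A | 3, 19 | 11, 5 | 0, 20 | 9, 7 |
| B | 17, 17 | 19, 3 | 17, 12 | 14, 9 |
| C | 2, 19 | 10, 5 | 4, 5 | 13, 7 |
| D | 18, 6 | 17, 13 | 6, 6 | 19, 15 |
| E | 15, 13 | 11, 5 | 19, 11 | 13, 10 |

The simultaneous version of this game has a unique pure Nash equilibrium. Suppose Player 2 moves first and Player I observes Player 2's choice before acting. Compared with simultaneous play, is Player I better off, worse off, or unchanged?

Backward induction with Player 2 moving first.
- W: BR = D, leader payoff 6.
- X: BR = B, leader payoff 3.
- Y: BR = E, leader payoff 11.
- Z: BR = D, leader payoff 15.
Maximizing over 6, 3, 11, 15, Player 2 chooses Z. Subgame-perfect outcome: (D, Z) with payoffs (19, 15).
For the simultaneous game, intersect best replies.
Player I's best replies: W→D; X→B; Y→E; Z→D.
Player 2's best replies: A→Y; B→W; C→W; D→Z; E→W.
The unique mutual best reply is (D, Z), giving (19, 15).
Player I earns 19 sequentially versus 19 at the Nash outcome: unchanged.

unchanged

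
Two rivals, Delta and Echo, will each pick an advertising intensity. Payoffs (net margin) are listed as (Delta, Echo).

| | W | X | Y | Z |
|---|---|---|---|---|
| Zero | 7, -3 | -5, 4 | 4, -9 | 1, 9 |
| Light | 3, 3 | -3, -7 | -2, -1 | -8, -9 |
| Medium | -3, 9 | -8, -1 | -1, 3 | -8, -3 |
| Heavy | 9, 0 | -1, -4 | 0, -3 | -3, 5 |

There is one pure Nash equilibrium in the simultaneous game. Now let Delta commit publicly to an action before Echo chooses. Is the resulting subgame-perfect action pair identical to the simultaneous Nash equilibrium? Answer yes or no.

Solve by backward induction (Delta leads).
- Zero → Echo plays Z (best of -3, 4, -9, 9); Delta gets 1.
- Light → Echo plays W (best of 3, -7, -1, -9); Delta gets 3.
- Medium → Echo plays W (best of 9, -1, 3, -3); Delta gets -3.
- Heavy → Echo plays Z (best of 0, -4, -3, 5); Delta gets -3.
Delta's induced payoffs are 1, 3, -3, -3, so Delta commits to Light. Subgame-perfect outcome: (Light, W) with payoffs (3, 3).
Now find the simultaneous Nash equilibrium.
Delta's best replies: W→Heavy; X→Heavy; Y→Zero; Z→Zero.
Echo's best replies: Zero→Z; Light→W; Medium→W; Heavy→Z.
Only (Zero, Z) has each player best-responding; Nash payoffs (1, 9).
Sequential outcome (Light, W) differs from the Nash profile (Zero, Z).

no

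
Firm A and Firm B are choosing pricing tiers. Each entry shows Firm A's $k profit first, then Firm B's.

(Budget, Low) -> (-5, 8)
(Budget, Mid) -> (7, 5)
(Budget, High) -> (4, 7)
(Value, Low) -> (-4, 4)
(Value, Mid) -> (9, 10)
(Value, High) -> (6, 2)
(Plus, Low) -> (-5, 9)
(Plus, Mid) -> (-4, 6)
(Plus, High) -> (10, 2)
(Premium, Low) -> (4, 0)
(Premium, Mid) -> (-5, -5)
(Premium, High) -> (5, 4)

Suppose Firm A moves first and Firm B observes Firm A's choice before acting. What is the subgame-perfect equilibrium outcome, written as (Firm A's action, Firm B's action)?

Solve by backward induction (Firm A leads).
- Budget → Firm B plays Low (best of 8, 5, 7); Firm A gets -5.
- Value → Firm B plays Mid (best of 4, 10, 2); Firm A gets 9.
- Plus → Firm B plays Low (best of 9, 6, 2); Firm A gets -5.
- Premium → Firm B plays High (best of 0, -5, 4); Firm A gets 5.
Maximizing over -5, 9, -5, 5, Firm A chooses Value. Subgame-perfect outcome: (Value, Mid) with payoffs (9, 10).

(Value, Mid)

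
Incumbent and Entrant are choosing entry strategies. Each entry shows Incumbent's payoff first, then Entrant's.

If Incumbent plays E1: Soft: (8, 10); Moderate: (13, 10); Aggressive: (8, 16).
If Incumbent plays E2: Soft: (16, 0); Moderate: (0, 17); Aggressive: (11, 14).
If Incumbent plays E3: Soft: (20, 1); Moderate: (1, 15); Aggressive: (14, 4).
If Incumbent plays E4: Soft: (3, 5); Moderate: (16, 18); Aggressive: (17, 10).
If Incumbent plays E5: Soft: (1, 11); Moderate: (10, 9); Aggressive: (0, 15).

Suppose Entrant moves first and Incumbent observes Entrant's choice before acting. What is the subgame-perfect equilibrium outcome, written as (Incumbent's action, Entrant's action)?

(E4, Moderate)

Solve by backward induction (Entrant leads).
- Soft: BR = E3, leader payoff 1.
- Moderate: BR = E4, leader payoff 18.
- Aggressive: BR = E4, leader payoff 10.
Maximizing over 1, 18, 10, Entrant chooses Moderate. Subgame-perfect outcome: (E4, Moderate) with payoffs (16, 18).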